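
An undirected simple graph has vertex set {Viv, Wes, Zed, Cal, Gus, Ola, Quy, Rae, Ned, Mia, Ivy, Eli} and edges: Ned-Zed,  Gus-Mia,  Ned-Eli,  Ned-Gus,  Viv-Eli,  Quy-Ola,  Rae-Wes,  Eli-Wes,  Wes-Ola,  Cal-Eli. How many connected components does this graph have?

Component: {Ivy}
Component: {Viv, Wes, Zed, Cal, Gus, Ola, Quy, Rae, Ned, Mia, Eli}

2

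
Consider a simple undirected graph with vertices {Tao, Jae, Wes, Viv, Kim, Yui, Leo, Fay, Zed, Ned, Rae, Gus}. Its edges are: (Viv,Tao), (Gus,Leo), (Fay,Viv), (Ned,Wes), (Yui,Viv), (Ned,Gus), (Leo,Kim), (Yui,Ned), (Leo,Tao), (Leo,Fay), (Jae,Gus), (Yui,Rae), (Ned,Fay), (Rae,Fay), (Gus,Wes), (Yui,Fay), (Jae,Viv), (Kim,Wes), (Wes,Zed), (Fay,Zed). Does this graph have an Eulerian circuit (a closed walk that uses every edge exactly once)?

Yes

Degrees: Tao:2, Jae:2, Wes:4, Viv:4, Kim:2, Yui:4, Leo:4, Fay:6, Zed:2, Ned:4, Rae:2, Gus:4
Every vertex has even degree and the edges form a single connected piece, so an Eulerian circuit exists.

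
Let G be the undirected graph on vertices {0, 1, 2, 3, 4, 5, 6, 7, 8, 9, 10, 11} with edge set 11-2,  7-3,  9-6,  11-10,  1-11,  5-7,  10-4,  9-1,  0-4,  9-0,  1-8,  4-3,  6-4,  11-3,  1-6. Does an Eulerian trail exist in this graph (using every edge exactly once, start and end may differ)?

No

Degrees: 0:2, 1:4, 2:1, 3:3, 4:4, 5:1, 6:3, 7:2, 8:1, 9:3, 10:2, 11:4
Odd-degree vertices: 2, 3, 5, 6, 8, 9 (6 total).
An Eulerian trail requires 0 or 2 odd-degree vertices; here there are 6.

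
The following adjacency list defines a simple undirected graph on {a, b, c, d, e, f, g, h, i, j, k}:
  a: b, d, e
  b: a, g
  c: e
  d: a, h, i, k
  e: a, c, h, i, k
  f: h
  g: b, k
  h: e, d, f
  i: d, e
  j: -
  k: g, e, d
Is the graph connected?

Component: {j}
Component: {a, b, c, d, e, f, g, h, i, k}
No edge joins these 2 groups, so the graph is disconnected.

No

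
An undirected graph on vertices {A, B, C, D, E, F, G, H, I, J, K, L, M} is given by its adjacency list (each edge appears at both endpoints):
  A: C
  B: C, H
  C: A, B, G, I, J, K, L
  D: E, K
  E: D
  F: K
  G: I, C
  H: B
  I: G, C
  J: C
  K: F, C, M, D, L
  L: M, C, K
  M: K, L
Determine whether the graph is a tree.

No

|V| = 13, |E| = 15.
A tree on 13 vertices has exactly 12 edges; this graph has 15, so it contains a cycle and is not a tree.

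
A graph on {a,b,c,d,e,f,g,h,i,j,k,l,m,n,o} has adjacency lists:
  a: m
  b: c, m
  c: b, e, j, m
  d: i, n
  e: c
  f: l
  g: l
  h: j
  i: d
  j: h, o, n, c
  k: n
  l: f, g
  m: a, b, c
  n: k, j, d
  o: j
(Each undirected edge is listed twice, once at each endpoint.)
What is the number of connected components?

2

Component: {f, g, l}
Component: {a, b, c, d, e, h, i, j, k, m, n, o}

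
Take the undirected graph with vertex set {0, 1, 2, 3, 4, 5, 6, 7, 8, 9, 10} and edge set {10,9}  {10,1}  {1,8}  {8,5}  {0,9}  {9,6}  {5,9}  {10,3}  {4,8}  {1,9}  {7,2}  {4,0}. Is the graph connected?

No

Component: {2, 7}
Component: {0, 1, 3, 4, 5, 6, 8, 9, 10}
There are 2 separate components, so the graph is not connected.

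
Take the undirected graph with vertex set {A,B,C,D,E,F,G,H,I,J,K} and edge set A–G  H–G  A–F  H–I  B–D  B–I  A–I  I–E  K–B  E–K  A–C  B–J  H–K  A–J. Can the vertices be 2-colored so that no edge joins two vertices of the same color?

A valid 2-coloring puts {C, D, F, G, I, J, K} on one side and {A, B, E, H} on the other; every edge crosses between the two sides.

Yes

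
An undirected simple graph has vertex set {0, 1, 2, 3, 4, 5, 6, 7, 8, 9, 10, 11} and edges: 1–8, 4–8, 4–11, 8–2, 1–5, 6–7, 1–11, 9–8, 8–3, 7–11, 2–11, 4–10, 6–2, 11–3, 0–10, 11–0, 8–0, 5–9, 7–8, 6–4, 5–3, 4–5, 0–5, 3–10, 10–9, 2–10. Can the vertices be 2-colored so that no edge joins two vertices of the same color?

Yes

A valid 2-coloring puts {5, 6, 8, 10, 11} on one side and {0, 1, 2, 3, 4, 7, 9} on the other; every edge crosses between the two sides.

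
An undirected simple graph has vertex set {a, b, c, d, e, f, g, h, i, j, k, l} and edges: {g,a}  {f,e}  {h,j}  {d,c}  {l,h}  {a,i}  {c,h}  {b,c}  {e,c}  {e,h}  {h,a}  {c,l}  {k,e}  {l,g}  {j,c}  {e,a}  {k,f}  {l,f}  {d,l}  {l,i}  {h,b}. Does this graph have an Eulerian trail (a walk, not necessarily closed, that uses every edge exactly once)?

Yes

Degrees: a:4, b:2, c:6, d:2, e:5, f:3, g:2, h:6, i:2, j:2, k:2, l:6
Odd-degree vertices: e, f (2 total).
The non-isolated vertices are connected and exactly 2 have odd degree, so an Eulerian trail exists (from e to f).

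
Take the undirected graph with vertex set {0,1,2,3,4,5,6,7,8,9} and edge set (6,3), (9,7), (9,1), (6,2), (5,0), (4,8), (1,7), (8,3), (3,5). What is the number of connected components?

2

Component: {1, 7, 9}
Component: {0, 2, 3, 4, 5, 6, 8}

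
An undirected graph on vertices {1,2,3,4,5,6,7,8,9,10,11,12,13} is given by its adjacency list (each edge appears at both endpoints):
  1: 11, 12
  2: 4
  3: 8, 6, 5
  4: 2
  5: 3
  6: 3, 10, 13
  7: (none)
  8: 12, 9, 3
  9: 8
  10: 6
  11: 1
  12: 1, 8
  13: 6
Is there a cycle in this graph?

The graph has 13 vertices, 10 edges, and 3 connected components.
Since 10 = 13 - 3, the graph is a forest and contains no cycle.

No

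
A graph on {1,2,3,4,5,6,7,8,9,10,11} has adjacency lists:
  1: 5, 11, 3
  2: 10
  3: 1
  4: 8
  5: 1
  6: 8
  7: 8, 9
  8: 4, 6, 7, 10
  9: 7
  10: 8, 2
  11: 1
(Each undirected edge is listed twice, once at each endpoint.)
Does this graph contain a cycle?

|V| = 11, |E| = 9, number of components = 2.
A forest on 11 vertices with 2 components has exactly 9 edges, which matches — so no cycle.

No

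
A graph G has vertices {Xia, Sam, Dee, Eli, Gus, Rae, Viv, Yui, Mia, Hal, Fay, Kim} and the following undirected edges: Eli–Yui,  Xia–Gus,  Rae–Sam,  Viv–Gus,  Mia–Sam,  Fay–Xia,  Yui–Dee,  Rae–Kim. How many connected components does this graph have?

Component: {Hal}
Component: {Dee, Eli, Yui}
Component: {Xia, Gus, Viv, Fay}
Component: {Sam, Rae, Mia, Kim}

4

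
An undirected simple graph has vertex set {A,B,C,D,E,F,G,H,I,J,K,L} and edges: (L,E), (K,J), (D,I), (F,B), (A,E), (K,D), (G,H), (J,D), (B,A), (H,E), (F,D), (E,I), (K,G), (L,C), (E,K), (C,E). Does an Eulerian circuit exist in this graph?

Degrees: A:2, B:2, C:2, D:4, E:6, F:2, G:2, H:2, I:2, J:2, K:4, L:2
All degrees are even and the non-isolated vertices are connected — an Eulerian circuit exists.

Yes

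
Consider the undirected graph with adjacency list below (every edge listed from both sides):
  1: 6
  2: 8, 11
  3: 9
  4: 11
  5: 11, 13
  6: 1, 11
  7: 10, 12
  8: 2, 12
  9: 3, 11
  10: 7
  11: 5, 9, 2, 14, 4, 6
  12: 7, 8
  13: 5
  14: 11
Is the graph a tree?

Yes

|V| = 14, |E| = 13.
It is connected with exactly 13 edges, hence acyclic — it is a tree.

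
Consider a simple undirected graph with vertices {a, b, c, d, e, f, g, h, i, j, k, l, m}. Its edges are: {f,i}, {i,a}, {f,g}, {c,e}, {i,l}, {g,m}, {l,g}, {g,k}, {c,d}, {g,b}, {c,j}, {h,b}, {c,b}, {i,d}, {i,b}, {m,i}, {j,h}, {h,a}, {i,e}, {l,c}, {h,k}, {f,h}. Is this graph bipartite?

Partition the vertices as {c, g, h, i} vs {a, b, d, e, f, j, k, l, m}. Each listed edge has one endpoint in each part, so the graph is bipartite.

Yes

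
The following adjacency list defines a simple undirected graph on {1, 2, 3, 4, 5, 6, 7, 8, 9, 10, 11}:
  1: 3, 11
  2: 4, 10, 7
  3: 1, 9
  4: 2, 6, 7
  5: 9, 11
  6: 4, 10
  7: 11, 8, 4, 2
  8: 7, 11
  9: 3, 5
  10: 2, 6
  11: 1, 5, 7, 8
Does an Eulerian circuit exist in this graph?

Degrees: 1:2, 2:3, 3:2, 4:3, 5:2, 6:2, 7:4, 8:2, 9:2, 10:2, 11:4
Vertices with odd degree: 2, 4. An Eulerian circuit requires all degrees even.

No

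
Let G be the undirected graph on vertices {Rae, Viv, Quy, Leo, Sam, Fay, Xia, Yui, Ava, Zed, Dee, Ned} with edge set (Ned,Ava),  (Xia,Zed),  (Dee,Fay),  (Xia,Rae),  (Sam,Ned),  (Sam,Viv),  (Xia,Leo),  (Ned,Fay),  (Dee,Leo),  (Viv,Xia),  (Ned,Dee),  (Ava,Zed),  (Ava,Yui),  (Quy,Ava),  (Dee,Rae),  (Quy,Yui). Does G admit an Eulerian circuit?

Yes

Degrees: Rae:2, Viv:2, Quy:2, Leo:2, Sam:2, Fay:2, Xia:4, Yui:2, Ava:4, Zed:2, Dee:4, Ned:4
All degrees are even and the non-isolated vertices are connected — an Eulerian circuit exists.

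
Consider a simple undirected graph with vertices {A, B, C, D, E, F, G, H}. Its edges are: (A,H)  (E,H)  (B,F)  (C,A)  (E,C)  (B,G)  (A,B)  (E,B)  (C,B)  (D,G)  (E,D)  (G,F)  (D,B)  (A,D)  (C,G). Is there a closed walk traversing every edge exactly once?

Yes

Degrees: A:4, B:6, C:4, D:4, E:4, F:2, G:4, H:2
Every vertex has even degree and the edges form a single connected piece, so an Eulerian circuit exists.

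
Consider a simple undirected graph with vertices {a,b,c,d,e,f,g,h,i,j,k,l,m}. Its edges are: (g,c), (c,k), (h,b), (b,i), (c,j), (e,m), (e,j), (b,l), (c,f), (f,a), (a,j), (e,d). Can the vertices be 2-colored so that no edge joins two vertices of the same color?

Color {d, f, g, h, i, j, k, l, m} black and {a, b, c, e} white. No edge joins two same-colored vertices, so the graph is bipartite.

Yes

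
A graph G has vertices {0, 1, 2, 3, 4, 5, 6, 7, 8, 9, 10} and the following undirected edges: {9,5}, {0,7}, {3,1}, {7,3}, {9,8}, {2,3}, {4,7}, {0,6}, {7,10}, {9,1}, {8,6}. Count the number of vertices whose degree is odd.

Degrees: 0:2, 1:2, 2:1, 3:3, 4:1, 5:1, 6:2, 7:4, 8:2, 9:3, 10:1
Odd-degree vertices: 2, 3, 4, 5, 9, 10.

6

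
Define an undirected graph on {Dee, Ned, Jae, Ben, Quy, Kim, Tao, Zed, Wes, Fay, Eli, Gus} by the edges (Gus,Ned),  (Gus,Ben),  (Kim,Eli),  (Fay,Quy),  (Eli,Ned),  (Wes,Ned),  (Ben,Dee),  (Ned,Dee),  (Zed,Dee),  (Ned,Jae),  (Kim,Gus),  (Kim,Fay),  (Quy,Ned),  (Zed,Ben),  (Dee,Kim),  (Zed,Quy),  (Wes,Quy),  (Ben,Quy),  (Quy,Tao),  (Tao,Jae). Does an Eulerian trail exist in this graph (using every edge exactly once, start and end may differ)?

Yes

Degrees: Dee:4, Ned:6, Jae:2, Ben:4, Quy:6, Kim:4, Tao:2, Zed:3, Wes:2, Fay:2, Eli:2, Gus:3
Odd-degree vertices: Zed, Gus (2 total).
The non-isolated vertices are connected and exactly 2 have odd degree, so an Eulerian trail exists (from Zed to Gus).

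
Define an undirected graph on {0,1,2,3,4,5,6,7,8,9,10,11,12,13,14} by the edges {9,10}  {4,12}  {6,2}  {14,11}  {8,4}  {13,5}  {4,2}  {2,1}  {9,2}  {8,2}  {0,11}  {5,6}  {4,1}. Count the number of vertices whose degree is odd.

Degrees: 0:1, 1:2, 2:5, 3:0, 4:4, 5:2, 6:2, 7:0, 8:2, 9:2, 10:1, 11:2, 12:1, 13:1, 14:1
Odd-degree vertices: 0, 2, 10, 12, 13, 14.

6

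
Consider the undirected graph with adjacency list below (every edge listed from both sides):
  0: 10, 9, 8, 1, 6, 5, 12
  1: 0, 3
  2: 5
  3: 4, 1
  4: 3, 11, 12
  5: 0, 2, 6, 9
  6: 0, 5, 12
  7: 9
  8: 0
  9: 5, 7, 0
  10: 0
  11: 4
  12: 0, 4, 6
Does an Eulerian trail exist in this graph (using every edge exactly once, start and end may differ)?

Degrees: 0:7, 1:2, 2:1, 3:2, 4:3, 5:4, 6:3, 7:1, 8:1, 9:3, 10:1, 11:1, 12:3
Odd-degree vertices: 0, 2, 4, 6, 7, 8, 9, 10, 11, 12 (10 total).
With 10 odd-degree vertices (more than two), no single trail can use every edge.

No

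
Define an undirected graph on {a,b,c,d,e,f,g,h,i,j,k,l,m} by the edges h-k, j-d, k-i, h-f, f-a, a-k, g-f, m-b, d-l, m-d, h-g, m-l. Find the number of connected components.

Component: {c}
Component: {e}
Component: {b, d, j, l, m}
Component: {a, f, g, h, i, k}

4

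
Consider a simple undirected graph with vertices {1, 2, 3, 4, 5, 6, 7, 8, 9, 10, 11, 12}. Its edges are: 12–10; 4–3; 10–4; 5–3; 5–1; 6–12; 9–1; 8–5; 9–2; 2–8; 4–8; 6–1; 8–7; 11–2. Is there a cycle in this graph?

Yes

The graph has 12 vertices, 14 edges, and 1 connected component.
Since 14 > 12 - 1, a cycle must exist; for instance 1-5-3-4-10-12-6-1.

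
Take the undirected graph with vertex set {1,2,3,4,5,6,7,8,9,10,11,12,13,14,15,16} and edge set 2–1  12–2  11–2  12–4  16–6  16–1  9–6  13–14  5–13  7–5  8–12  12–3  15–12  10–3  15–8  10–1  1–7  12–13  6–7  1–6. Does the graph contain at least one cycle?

Yes

|V| = 16, |E| = 20, number of components = 1.
One cycle is 1-2-12-3-10-1.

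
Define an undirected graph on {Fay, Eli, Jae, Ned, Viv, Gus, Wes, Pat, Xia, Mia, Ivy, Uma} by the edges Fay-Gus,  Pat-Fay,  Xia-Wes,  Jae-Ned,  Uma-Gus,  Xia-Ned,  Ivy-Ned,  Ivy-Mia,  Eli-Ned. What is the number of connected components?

Component: {Viv}
Component: {Fay, Gus, Pat, Uma}
Component: {Eli, Jae, Ned, Wes, Xia, Mia, Ivy}

3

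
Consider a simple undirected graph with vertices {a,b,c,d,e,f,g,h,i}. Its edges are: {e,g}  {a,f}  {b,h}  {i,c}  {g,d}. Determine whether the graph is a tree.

No

|V| = 9, |E| = 5.
It splits into 4 components, so it cannot be a tree.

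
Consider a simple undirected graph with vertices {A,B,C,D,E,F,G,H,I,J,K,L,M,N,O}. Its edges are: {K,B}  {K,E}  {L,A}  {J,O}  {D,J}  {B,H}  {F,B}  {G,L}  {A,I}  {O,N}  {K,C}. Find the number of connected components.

Component: {M}
Component: {A, G, I, L}
Component: {D, J, N, O}
Component: {B, C, E, F, H, K}

4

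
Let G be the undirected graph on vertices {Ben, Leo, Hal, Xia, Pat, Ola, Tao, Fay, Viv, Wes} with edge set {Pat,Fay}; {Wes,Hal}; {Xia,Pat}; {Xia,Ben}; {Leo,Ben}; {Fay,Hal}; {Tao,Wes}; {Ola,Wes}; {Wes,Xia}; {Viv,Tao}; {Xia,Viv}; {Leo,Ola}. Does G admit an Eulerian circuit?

Degrees: Ben:2, Leo:2, Hal:2, Xia:4, Pat:2, Ola:2, Tao:2, Fay:2, Viv:2, Wes:4
All degrees are even and the non-isolated vertices are connected — an Eulerian circuit exists.

Yes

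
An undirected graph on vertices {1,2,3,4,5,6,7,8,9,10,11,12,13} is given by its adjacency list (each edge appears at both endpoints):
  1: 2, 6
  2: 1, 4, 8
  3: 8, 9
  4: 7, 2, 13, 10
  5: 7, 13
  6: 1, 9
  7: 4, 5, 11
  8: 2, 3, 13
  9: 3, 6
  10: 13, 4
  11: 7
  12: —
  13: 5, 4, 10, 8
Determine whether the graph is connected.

No

Component: {12}
Component: {1, 2, 3, 4, 5, 6, 7, 8, 9, 10, 11, 13}
No edge joins these 2 groups, so the graph is disconnected.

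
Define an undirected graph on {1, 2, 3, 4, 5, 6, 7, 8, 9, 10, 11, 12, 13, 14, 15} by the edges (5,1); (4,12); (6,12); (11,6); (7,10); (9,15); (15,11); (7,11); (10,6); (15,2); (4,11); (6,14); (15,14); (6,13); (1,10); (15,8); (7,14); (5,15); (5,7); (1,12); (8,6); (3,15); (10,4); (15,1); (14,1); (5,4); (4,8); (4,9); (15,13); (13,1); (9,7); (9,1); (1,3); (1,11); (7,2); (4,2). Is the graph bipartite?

No

The cycle 11-1-15-11 has length 3, which is odd, so the graph is not bipartite.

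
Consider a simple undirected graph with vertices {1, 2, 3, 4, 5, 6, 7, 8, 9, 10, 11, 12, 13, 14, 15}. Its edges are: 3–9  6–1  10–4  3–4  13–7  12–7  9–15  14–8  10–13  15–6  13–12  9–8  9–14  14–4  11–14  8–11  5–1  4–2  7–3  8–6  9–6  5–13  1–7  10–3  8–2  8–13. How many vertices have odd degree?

4

Degrees: 1:3, 2:2, 3:4, 4:4, 5:2, 6:4, 7:4, 8:6, 9:5, 10:3, 11:2, 12:2, 13:5, 14:4, 15:2
Odd-degree vertices: 1, 9, 10, 13.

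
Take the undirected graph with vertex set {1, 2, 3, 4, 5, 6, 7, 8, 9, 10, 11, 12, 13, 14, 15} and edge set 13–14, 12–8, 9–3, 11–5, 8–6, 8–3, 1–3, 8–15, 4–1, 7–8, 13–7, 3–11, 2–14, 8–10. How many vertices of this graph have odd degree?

8

Degrees: 1:2, 2:1, 3:4, 4:1, 5:1, 6:1, 7:2, 8:6, 9:1, 10:1, 11:2, 12:1, 13:2, 14:2, 15:1
Odd-degree vertices: 2, 4, 5, 6, 9, 10, 12, 15.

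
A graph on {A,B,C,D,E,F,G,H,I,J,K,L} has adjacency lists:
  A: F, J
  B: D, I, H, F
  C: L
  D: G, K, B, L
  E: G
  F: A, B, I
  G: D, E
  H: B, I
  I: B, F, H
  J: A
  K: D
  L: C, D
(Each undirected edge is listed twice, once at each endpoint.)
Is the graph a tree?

No

The graph has 12 vertices and 13 edges.
Connected but with 13 > 11 edges, so it has a cycle and is not a tree.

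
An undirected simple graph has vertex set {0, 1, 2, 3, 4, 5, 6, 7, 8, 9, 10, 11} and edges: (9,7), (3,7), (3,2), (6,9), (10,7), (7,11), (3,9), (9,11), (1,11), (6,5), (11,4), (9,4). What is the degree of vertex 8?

0

8 has no neighbors.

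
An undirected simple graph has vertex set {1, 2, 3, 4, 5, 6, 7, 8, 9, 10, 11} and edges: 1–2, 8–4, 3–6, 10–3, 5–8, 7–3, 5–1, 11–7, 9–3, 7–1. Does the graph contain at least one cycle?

No

|V| = 11, |E| = 10, number of components = 1.
A forest on 11 vertices with 1 component has exactly 10 edges, which matches — so no cycle.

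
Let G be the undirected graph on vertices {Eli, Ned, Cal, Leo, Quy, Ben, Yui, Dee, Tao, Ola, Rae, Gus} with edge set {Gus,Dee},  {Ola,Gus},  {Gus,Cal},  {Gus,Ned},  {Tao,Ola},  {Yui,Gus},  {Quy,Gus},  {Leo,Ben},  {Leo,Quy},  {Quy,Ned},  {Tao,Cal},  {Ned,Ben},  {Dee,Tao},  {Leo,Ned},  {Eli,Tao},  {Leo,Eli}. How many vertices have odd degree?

2

Degrees: Eli:2, Ned:4, Cal:2, Leo:4, Quy:3, Ben:2, Yui:1, Dee:2, Tao:4, Ola:2, Rae:0, Gus:6
Odd-degree vertices: Quy, Yui.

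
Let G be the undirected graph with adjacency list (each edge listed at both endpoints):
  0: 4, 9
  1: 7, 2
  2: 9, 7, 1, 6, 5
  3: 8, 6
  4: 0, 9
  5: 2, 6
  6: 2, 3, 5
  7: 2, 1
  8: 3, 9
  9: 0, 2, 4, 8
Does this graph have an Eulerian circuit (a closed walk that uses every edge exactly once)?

Degrees: 0:2, 1:2, 2:5, 3:2, 4:2, 5:2, 6:3, 7:2, 8:2, 9:4
Vertices with odd degree: 2, 6. An Eulerian circuit requires all degrees even.

No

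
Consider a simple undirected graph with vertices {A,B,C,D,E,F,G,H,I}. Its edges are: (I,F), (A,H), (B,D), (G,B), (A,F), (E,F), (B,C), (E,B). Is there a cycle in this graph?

No

|V| = 9, |E| = 8, number of components = 1.
A forest on 9 vertices with 1 component has exactly 8 edges, which matches — so no cycle.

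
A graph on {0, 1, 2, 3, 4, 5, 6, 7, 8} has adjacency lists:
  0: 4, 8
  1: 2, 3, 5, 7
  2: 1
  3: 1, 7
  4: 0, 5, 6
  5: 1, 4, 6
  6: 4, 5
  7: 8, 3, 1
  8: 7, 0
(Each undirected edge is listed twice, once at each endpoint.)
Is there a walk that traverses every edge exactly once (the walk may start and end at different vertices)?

No

Degrees: 0:2, 1:4, 2:1, 3:2, 4:3, 5:3, 6:2, 7:3, 8:2
Odd-degree vertices: 2, 4, 5, 7 (4 total).
With 4 odd-degree vertices (more than two), no single trail can use every edge.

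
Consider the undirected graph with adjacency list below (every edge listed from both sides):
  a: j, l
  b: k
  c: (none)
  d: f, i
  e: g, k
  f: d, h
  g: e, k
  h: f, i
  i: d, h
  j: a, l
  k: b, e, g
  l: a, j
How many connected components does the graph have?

4

Component: {c}
Component: {a, j, l}
Component: {b, e, g, k}
Component: {d, f, h, i}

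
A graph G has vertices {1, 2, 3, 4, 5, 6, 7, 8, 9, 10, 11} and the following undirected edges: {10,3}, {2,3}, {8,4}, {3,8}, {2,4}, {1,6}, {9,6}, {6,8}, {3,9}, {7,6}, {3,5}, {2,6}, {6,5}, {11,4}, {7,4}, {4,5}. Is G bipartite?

Partition the vertices as {3, 4, 6} vs {1, 2, 5, 7, 8, 9, 10, 11}. Each listed edge has one endpoint in each part, so the graph is bipartite.

Yes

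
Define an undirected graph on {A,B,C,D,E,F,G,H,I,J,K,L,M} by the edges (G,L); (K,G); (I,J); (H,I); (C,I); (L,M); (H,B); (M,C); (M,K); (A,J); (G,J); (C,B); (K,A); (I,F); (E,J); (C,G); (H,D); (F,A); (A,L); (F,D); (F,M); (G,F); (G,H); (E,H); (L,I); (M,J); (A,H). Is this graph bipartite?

Partition the vertices as {C, F, H, J, K, L} vs {A, B, D, E, G, I, M}. Each listed edge has one endpoint in each part, so the graph is bipartite.

Yes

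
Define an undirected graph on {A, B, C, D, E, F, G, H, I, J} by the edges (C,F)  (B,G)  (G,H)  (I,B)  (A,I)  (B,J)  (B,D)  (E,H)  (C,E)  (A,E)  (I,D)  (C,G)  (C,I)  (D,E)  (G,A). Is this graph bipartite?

I-D-B-I is an odd cycle (length 3), and a bipartite graph can contain only even cycles.

No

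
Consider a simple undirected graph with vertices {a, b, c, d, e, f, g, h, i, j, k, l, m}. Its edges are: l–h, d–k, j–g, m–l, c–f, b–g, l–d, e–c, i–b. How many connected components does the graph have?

Component: {a}
Component: {c, e, f}
Component: {b, g, i, j}
Component: {d, h, k, l, m}

4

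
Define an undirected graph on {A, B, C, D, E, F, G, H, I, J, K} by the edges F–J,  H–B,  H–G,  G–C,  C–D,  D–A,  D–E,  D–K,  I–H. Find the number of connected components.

2

Component: {F, J}
Component: {A, B, C, D, E, G, H, I, K}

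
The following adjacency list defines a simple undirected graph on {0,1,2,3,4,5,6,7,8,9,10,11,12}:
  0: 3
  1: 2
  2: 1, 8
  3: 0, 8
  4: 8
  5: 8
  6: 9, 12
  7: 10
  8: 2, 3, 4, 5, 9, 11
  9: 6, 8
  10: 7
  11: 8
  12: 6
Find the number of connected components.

Component: {7, 10}
Component: {0, 1, 2, 3, 4, 5, 6, 8, 9, 11, 12}

2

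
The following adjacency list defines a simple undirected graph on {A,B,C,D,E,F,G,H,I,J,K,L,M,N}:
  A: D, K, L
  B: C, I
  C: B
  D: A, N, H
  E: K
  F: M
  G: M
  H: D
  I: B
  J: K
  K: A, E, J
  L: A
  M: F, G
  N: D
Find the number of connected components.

3

Component: {B, C, I}
Component: {F, G, M}
Component: {A, D, E, H, J, K, L, N}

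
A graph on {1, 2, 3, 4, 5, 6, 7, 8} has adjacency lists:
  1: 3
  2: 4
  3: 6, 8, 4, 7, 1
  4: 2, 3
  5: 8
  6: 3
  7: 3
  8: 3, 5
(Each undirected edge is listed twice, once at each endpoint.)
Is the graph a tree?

The graph has 8 vertices and 7 edges.
It is connected with exactly 7 edges, hence acyclic — it is a tree.

Yes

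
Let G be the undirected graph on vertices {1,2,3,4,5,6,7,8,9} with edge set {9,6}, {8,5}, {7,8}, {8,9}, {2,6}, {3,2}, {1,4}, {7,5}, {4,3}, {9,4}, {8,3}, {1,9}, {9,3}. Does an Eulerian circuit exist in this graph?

No

Degrees: 1:2, 2:2, 3:4, 4:3, 5:2, 6:2, 7:2, 8:4, 9:5
Vertices with odd degree: 4, 9. An Eulerian circuit requires all degrees even.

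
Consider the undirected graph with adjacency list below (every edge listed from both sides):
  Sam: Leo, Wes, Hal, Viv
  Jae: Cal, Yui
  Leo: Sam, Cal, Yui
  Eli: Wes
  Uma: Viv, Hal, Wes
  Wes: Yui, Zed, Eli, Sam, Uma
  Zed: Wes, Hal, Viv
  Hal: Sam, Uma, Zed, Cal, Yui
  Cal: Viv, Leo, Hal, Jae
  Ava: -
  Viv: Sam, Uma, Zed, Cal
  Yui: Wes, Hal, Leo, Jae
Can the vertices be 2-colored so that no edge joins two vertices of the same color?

Partition the vertices as {Jae, Leo, Wes, Hal, Ava, Viv} vs {Sam, Eli, Uma, Zed, Cal, Yui}. Each listed edge has one endpoint in each part, so the graph is bipartite.

Yes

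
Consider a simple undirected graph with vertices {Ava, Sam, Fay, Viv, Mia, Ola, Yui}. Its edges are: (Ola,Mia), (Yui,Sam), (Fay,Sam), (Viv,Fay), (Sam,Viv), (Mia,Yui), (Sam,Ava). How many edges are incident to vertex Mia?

2

Neighbors of Mia: Ola, Yui.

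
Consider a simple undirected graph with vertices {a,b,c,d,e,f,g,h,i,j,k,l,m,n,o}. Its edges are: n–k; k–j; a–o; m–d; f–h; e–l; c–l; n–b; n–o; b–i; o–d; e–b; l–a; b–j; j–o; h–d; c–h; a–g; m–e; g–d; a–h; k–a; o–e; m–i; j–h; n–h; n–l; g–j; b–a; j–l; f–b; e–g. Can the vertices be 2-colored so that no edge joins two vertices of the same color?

Partition the vertices as {b, g, h, k, l, m, o} vs {a, c, d, e, f, i, j, n}. Each listed edge has one endpoint in each part, so the graph is bipartite.

Yes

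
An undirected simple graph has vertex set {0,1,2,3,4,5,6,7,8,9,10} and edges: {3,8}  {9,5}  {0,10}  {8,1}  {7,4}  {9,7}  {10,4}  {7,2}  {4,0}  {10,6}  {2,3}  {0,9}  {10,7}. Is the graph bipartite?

0-4-10-0 is an odd cycle (length 3), and a bipartite graph can contain only even cycles.

No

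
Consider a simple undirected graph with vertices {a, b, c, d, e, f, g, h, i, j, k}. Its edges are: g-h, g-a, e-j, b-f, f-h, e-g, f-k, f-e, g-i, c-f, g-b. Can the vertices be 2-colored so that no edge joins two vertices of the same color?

Yes

Color {d, f, g, j} black and {a, b, c, e, h, i, k} white. No edge joins two same-colored vertices, so the graph is bipartite.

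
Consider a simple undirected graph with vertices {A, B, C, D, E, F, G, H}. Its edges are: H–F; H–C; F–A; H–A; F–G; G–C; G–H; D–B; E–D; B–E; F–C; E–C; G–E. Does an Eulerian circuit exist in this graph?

Yes

Degrees: A:2, B:2, C:4, D:2, E:4, F:4, G:4, H:4
All degrees are even and the non-isolated vertices are connected — an Eulerian circuit exists.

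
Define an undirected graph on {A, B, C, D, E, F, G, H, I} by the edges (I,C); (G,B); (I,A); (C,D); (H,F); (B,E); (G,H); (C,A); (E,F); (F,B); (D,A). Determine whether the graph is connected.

No

Component: {A, C, D, I}
Component: {B, E, F, G, H}
There are 2 separate components, so the graph is not connected.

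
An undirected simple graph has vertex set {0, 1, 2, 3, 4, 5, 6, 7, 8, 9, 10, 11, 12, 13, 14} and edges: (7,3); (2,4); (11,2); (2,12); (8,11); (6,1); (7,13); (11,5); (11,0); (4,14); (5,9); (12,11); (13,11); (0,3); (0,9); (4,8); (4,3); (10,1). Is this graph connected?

Component: {1, 6, 10}
Component: {0, 2, 3, 4, 5, 7, 8, 9, 11, 12, 13, 14}
There are 2 separate components, so the graph is not connected.

No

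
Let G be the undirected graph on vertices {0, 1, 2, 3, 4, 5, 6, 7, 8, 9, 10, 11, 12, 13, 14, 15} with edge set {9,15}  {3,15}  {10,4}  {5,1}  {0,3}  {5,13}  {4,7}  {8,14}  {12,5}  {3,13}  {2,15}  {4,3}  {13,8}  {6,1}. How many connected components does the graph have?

2

Component: {11}
Component: {0, 1, 2, 3, 4, 5, 6, 7, 8, 9, 10, 12, 13, 14, 15}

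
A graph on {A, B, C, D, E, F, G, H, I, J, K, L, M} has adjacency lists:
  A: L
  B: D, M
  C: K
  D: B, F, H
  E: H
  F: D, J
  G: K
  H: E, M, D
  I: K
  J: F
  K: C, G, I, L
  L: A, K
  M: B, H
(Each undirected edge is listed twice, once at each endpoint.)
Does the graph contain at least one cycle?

Yes

|V| = 13, |E| = 12, number of components = 2.
Since 12 > 13 - 2, a cycle must exist; for instance B-D-H-M-B.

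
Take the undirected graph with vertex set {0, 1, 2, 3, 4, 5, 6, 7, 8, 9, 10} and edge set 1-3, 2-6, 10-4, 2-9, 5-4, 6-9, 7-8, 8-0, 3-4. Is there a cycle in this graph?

|V| = 11, |E| = 9, number of components = 3.
One cycle is 2-6-9-2.

Yes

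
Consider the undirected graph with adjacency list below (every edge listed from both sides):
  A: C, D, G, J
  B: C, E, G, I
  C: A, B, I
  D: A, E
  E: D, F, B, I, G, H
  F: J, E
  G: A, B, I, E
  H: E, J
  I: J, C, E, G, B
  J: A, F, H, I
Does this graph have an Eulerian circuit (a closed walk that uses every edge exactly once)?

Degrees: A:4, B:4, C:3, D:2, E:6, F:2, G:4, H:2, I:5, J:4
Vertices with odd degree: C, I. An Eulerian circuit requires all degrees even.

No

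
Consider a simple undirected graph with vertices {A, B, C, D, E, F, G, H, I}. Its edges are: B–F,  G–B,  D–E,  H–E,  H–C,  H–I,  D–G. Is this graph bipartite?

Yes

Partition the vertices as {A, C, E, F, G, I} vs {B, D, H}. Each listed edge has one endpoint in each part, so the graph is bipartite.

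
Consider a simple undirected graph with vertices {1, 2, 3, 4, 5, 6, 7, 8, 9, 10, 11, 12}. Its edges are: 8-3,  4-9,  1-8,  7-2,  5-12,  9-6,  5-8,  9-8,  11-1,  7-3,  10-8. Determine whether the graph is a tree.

Yes

The graph has 12 vertices and 11 edges.
It is connected with exactly 11 edges, hence acyclic — it is a tree.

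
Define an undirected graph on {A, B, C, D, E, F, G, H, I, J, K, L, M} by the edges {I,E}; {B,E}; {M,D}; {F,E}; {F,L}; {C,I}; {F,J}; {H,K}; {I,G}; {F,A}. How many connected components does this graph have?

3

Component: {D, M}
Component: {H, K}
Component: {A, B, C, E, F, G, I, J, L}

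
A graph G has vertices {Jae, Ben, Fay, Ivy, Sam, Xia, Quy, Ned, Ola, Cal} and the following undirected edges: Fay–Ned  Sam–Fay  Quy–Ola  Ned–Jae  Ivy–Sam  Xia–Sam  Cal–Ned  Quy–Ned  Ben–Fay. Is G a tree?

The graph has 10 vertices and 9 edges.
It is connected with exactly 9 edges, hence acyclic — it is a tree.

Yes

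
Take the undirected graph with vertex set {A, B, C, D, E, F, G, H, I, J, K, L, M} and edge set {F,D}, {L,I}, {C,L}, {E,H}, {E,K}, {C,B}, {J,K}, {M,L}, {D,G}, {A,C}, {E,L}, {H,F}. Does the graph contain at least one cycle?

|V| = 13, |E| = 12, number of components = 1.
A forest on 13 vertices with 1 component has exactly 12 edges, which matches — so no cycle.

No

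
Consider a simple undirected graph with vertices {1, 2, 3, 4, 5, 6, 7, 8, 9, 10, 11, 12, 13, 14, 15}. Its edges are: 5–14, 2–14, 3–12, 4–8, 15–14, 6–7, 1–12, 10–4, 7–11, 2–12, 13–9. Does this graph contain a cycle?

The graph has 15 vertices, 11 edges, and 4 connected components.
Since 11 = 15 - 4, the graph is a forest and contains no cycle.

No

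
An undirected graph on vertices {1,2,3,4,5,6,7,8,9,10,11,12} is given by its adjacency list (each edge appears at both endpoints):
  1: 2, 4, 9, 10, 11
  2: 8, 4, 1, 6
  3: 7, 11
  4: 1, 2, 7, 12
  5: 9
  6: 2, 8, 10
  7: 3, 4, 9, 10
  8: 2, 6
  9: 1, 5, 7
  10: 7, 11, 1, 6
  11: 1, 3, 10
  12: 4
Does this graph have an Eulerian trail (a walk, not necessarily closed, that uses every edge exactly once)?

No

Degrees: 1:5, 2:4, 3:2, 4:4, 5:1, 6:3, 7:4, 8:2, 9:3, 10:4, 11:3, 12:1
Odd-degree vertices: 1, 5, 6, 9, 11, 12 (6 total).
An Eulerian trail requires 0 or 2 odd-degree vertices; here there are 6.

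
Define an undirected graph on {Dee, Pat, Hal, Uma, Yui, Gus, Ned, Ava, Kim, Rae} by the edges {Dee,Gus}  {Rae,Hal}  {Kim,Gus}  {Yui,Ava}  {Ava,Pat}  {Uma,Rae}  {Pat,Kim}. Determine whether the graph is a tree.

|V| = 10, |E| = 7.
It is not connected, so it is not a tree.

No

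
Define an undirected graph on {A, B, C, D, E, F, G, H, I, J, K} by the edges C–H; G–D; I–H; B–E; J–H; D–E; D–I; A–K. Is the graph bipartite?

Color {C, E, F, G, I, J, K} black and {A, B, D, H} white. No edge joins two same-colored vertices, so the graph is bipartite.

Yes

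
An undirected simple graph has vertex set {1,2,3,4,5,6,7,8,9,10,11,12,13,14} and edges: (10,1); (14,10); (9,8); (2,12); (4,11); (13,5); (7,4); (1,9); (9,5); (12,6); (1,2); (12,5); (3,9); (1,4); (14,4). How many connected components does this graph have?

1

Component: {1, 2, 3, 4, 5, 6, 7, 8, 9, 10, 11, 12, 13, 14}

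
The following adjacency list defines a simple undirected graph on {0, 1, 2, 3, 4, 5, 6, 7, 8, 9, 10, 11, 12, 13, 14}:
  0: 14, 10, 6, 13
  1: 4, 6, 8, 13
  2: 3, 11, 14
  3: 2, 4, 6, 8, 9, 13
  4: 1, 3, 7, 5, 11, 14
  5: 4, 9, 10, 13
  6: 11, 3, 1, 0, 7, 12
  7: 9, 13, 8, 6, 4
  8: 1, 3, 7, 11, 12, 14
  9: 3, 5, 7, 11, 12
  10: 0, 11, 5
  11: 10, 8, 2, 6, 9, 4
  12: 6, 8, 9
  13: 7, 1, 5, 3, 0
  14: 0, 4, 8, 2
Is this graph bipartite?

No

4-5-13-0-14-4 is an odd cycle (length 5), and a bipartite graph can contain only even cycles.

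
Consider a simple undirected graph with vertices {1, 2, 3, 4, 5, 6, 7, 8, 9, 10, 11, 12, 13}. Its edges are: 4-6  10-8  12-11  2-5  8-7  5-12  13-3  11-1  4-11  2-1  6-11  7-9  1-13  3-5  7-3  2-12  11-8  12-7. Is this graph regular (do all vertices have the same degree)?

Degrees: 1:3, 2:3, 3:3, 4:2, 5:3, 6:2, 7:4, 8:3, 9:1, 10:1, 11:5, 12:4, 13:2
Vertex 9 has degree 1 while 11 has degree 5, so the graph is not regular.

No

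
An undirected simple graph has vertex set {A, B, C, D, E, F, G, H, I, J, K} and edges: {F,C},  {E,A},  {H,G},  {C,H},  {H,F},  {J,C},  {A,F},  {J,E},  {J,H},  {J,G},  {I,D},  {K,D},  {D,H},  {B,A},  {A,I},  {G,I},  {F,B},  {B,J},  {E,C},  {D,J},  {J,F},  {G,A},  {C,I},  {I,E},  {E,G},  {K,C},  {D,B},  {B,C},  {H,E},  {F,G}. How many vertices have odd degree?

6

Degrees: A:5, B:5, C:7, D:5, E:6, F:6, G:6, H:6, I:5, J:7, K:2
Odd-degree vertices: A, B, C, D, I, J.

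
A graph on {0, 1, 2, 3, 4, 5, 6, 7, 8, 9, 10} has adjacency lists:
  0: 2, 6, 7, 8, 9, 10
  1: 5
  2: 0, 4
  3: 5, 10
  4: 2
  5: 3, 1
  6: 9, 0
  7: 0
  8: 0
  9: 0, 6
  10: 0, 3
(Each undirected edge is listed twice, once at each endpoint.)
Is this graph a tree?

|V| = 11, |E| = 11.
A tree on 11 vertices has exactly 10 edges; this graph has 11, so it contains a cycle and is not a tree.

No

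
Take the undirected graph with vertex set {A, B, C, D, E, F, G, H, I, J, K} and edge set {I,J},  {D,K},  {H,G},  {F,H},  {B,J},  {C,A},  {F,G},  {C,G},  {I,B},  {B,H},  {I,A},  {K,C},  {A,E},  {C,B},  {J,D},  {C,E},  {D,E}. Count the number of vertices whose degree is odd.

Degrees: A:3, B:4, C:5, D:3, E:3, F:2, G:3, H:3, I:3, J:3, K:2
Odd-degree vertices: A, C, D, E, G, H, I, J.

8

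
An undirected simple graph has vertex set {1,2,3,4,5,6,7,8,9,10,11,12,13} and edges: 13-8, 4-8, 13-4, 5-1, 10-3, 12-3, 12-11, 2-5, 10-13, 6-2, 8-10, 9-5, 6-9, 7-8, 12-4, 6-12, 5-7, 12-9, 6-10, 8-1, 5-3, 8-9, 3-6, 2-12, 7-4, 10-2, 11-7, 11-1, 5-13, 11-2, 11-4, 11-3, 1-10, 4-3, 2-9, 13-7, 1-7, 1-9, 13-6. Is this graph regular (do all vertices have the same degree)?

Yes

Degrees: 1:6, 2:6, 3:6, 4:6, 5:6, 6:6, 7:6, 8:6, 9:6, 10:6, 11:6, 12:6, 13:6
All degrees equal 6; the graph is regular.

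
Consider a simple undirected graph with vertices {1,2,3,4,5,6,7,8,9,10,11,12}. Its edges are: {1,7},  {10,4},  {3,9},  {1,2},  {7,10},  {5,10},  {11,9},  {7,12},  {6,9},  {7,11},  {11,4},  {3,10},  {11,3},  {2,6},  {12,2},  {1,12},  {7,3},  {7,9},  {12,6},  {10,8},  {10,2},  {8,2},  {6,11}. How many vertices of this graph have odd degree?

Degrees: 1:3, 2:5, 3:4, 4:2, 5:1, 6:4, 7:6, 8:2, 9:4, 10:6, 11:5, 12:4
Odd-degree vertices: 1, 2, 5, 11.

4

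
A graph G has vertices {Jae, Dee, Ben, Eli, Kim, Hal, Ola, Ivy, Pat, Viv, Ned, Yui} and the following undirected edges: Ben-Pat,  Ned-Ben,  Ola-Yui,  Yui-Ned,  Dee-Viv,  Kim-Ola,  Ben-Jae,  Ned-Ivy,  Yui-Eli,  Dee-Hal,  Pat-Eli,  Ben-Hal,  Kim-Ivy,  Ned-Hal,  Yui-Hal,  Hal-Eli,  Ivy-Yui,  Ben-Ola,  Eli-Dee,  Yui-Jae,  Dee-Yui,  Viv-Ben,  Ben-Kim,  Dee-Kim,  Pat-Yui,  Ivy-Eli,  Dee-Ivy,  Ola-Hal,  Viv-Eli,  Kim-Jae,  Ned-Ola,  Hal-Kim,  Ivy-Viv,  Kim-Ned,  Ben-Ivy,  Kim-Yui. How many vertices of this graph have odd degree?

Degrees: Jae:3, Dee:6, Ben:8, Eli:6, Kim:8, Hal:7, Ola:5, Ivy:7, Pat:3, Viv:4, Ned:6, Yui:9
Odd-degree vertices: Jae, Hal, Ola, Ivy, Pat, Yui.

6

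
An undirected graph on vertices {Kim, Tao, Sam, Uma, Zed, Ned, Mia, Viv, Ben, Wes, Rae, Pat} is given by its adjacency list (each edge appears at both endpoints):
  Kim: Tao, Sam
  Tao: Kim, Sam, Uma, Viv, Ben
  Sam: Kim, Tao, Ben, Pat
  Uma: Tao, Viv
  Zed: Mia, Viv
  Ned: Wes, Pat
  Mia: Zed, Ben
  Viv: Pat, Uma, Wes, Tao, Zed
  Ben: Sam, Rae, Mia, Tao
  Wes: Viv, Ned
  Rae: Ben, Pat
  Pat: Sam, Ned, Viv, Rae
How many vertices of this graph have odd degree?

2

Degrees: Kim:2, Tao:5, Sam:4, Uma:2, Zed:2, Ned:2, Mia:2, Viv:5, Ben:4, Wes:2, Rae:2, Pat:4
Odd-degree vertices: Tao, Viv.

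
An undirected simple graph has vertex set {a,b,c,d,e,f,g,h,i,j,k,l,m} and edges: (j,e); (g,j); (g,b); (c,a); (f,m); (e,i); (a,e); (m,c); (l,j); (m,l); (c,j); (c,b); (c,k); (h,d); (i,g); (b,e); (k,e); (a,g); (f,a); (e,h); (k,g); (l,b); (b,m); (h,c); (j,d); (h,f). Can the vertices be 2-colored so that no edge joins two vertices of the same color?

No

The cycle c-b-m-c has length 3, which is odd, so the graph is not bipartite.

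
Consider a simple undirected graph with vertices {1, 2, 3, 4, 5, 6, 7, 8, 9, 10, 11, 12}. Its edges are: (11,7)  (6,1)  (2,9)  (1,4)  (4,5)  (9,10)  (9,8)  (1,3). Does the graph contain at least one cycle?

|V| = 12, |E| = 8, number of components = 4.
Since 8 = 12 - 4, the graph is a forest and contains no cycle.

No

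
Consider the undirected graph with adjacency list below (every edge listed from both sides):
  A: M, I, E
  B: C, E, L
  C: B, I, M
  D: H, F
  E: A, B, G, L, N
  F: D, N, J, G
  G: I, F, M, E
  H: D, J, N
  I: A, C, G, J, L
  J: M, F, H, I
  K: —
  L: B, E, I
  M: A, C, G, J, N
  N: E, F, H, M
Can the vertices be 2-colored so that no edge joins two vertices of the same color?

No

E-L-B-E is an odd cycle (length 3), and a bipartite graph can contain only even cycles.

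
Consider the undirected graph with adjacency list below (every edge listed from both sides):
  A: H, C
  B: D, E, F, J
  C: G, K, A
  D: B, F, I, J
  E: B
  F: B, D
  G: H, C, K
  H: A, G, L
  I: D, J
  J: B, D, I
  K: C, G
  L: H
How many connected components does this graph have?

2

Component: {A, C, G, H, K, L}
Component: {B, D, E, F, I, J}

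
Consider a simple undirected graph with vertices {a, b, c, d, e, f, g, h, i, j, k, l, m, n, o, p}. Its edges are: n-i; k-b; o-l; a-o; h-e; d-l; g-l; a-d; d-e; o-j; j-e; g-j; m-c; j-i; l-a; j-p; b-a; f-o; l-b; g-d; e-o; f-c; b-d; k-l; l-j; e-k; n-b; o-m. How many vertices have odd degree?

Degrees: a:4, b:5, c:2, d:5, e:5, f:2, g:3, h:1, i:2, j:6, k:3, l:7, m:2, n:2, o:6, p:1
Odd-degree vertices: b, d, e, g, h, k, l, p.

8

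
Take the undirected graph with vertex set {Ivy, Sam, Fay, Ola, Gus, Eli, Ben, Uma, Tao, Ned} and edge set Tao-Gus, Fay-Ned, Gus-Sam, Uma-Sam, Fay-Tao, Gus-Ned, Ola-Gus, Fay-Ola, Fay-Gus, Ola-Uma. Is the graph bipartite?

No

The cycle Gus-Fay-Ned-Gus has length 3, which is odd, so the graph is not bipartite.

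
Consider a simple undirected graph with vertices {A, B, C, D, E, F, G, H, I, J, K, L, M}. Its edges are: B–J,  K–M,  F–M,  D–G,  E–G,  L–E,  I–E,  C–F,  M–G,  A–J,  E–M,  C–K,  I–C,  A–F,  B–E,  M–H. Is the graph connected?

Yes

A breadth-first search from A visits A, F, J, M, C, B, E, H, G, K, I, L, D — all 13 vertices — so the graph is connected.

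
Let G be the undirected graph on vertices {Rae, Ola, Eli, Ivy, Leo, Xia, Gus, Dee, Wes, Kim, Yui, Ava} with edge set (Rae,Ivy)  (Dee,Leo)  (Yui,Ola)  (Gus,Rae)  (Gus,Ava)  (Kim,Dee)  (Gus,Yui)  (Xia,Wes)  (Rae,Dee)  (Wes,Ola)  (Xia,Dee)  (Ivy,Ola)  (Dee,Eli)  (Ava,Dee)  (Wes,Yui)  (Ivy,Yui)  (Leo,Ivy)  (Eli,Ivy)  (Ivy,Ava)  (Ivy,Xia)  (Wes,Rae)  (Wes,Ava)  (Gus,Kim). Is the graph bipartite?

No

The cycle Yui-Ola-Wes-Yui has length 3, which is odd, so the graph is not bipartite.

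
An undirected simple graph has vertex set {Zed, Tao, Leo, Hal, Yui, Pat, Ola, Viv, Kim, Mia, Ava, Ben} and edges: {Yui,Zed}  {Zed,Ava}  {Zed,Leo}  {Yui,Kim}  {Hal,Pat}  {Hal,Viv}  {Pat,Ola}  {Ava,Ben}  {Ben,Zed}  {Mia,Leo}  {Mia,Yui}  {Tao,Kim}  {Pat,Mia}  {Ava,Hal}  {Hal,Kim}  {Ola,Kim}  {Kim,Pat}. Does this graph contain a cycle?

|V| = 12, |E| = 17, number of components = 1.
One cycle is Zed-Ava-Hal-Kim-Pat-Mia-Yui-Zed.

Yes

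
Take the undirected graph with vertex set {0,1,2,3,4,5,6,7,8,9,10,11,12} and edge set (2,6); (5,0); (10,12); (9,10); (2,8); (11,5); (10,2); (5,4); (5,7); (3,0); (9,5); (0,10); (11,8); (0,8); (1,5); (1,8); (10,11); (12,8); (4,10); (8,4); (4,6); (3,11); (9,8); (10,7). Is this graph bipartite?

Yes

A valid 2-coloring puts {3, 5, 6, 8, 10} on one side and {0, 1, 2, 4, 7, 9, 11, 12} on the other; every edge crosses between the two sides.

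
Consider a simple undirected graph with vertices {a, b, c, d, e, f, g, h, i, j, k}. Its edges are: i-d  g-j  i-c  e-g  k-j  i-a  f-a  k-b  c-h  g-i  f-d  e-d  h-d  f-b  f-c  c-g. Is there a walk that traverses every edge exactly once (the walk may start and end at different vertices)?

Yes

Degrees: a:2, b:2, c:4, d:4, e:2, f:4, g:4, h:2, i:4, j:2, k:2
Odd-degree vertices: none (0 total).
With 0 odd-degree vertices and all edges in one connected piece, an Eulerian trail exists.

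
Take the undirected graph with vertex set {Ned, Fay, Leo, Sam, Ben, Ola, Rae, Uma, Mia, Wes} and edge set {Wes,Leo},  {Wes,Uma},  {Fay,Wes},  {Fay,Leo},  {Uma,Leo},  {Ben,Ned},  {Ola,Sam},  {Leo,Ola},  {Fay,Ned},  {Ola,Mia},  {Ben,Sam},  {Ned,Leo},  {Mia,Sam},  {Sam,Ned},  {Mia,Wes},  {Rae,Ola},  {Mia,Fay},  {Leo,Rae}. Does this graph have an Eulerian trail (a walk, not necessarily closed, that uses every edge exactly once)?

Degrees: Ned:4, Fay:4, Leo:6, Sam:4, Ben:2, Ola:4, Rae:2, Uma:2, Mia:4, Wes:4
Odd-degree vertices: none (0 total).
The non-isolated vertices are connected and exactly 0 have odd degree, so an Eulerian trail exists.

Yes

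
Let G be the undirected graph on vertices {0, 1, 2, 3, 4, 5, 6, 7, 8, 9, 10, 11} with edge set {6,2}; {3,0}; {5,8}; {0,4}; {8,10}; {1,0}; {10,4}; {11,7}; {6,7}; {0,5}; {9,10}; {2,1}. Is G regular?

Degrees: 0:4, 1:2, 2:2, 3:1, 4:2, 5:2, 6:2, 7:2, 8:2, 9:1, 10:3, 11:1
Degrees are not all equal (e.g. deg(3)=1 but deg(0)=4); not regular.

No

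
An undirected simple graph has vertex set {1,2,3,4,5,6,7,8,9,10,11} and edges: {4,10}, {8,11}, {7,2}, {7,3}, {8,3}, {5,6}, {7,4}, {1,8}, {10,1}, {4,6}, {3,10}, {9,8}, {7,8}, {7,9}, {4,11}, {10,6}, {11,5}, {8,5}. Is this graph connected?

Yes

A breadth-first search from 1 visits 1, 8, 10, 7, 9, 11, 5, 3, 4, 6, 2 — all 11 vertices — so the graph is connected.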